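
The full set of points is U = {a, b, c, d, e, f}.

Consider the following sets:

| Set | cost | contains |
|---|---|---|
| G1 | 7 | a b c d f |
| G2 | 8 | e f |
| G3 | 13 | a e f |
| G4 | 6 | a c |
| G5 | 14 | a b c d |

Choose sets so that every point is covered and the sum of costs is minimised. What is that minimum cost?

15

G1, G2 together cover every point (G1 ∪ G2 = {a, b, c, d, e, f}); total cost 7 + 8 = 15.
No covering selection has total cost below 15.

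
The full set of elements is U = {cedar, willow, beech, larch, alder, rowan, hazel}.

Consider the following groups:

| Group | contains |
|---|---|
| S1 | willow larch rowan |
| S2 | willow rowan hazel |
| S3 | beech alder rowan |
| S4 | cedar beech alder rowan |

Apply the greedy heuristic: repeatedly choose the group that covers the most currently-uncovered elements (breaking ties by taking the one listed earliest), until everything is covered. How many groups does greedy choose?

Greedy: pick S4 (covers 4 new) → pick S1 (covers 2 new) → pick S2 (covers 1 new). Total picks: 3.

3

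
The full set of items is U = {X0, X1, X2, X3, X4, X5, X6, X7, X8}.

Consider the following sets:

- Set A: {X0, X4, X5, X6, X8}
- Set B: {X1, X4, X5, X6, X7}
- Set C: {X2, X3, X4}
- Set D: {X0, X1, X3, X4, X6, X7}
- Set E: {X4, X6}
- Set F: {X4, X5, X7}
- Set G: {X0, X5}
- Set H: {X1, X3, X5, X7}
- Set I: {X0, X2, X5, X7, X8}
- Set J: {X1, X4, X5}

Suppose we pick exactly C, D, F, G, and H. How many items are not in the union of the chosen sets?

Union of C, D, F, G, H = {X0, X1, X2, X3, X4, X5, X6, X7}.
Not covered: X8 — 1 item.

1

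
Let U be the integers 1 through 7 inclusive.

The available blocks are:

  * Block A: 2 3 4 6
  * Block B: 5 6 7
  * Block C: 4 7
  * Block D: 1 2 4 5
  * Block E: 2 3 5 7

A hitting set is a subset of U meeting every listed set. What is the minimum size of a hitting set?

2

Take H = {4, 5}. Each listed block contains at least one of these, so H is a hitting set of size 2.
No single element lies in every block, so at least 2 are needed and 2 is optimal.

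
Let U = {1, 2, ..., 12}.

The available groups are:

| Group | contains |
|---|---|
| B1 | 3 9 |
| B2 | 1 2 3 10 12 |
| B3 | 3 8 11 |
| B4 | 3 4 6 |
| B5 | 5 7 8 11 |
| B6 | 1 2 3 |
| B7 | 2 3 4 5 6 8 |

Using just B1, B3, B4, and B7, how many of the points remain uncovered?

4

Union of B1, B3, B4, B7 = {2, 3, 4, 5, 6, 8, 9, 11}.
Not covered: 1, 7, 10, 12 — 4 points.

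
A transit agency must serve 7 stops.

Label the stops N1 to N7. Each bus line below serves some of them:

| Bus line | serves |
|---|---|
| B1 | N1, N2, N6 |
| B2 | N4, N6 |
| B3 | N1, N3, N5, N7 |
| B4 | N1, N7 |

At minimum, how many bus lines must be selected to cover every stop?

Take {B1, B2, B3}. Their union is {N1, N2, N3, N4, N5, N6, N7}, which is all 7 stops.
Only B1 contains N2, so B1 is forced; the remaining 4 stops need at least 2 more bus lines (each remaining bus line adds at most 3) — so at least 3 bus lines are needed, and 3 is optimal.

3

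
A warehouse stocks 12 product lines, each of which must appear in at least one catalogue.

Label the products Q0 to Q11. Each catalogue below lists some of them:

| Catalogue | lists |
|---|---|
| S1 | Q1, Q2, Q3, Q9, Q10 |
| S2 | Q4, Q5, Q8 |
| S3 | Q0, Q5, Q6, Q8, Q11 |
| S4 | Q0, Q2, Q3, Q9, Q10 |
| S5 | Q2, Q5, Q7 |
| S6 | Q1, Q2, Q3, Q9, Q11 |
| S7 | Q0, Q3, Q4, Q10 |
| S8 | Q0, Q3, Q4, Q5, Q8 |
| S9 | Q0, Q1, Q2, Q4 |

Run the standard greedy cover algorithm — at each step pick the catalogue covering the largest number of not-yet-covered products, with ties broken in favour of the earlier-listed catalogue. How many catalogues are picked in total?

Greedy: pick S1 (covers 5 new) → pick S3 (covers 5 new) → pick S2 (covers 1 new) → pick S5 (covers 1 new). Total picks: 4.

4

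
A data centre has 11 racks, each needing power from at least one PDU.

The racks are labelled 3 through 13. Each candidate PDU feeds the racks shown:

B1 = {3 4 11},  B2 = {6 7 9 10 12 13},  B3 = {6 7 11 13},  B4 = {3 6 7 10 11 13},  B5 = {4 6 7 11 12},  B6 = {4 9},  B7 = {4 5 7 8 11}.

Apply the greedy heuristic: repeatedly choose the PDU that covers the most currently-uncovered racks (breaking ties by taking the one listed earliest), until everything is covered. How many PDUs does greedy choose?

3

Greedy: pick B2 (covers 6 new) → pick B7 (covers 4 new) → pick B1 (covers 1 new). Total picks: 3.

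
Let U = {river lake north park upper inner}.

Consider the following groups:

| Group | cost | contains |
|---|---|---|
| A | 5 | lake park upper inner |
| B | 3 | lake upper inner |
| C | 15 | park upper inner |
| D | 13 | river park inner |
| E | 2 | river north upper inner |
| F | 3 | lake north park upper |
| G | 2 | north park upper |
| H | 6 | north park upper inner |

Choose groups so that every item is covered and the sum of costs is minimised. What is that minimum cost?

5

E, F together cover every item (E ∪ F = {river, lake, north, park, upper, inner}); total cost 2 + 3 = 5.
No covering selection has total cost below 5.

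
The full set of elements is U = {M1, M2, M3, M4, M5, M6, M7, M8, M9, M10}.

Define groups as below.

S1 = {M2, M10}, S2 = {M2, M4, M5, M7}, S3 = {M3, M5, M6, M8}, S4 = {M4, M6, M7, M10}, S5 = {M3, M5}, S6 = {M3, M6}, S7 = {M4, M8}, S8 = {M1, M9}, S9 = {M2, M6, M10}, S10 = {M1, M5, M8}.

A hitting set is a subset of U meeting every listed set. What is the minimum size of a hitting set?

The 4 elements {M1, M2, M3, M4} hit every group.
The groups S1, S6, S7, S8 are pairwise disjoint, so any hitting set needs a separate element for each — at least 4. Hence 4 is optimal.

4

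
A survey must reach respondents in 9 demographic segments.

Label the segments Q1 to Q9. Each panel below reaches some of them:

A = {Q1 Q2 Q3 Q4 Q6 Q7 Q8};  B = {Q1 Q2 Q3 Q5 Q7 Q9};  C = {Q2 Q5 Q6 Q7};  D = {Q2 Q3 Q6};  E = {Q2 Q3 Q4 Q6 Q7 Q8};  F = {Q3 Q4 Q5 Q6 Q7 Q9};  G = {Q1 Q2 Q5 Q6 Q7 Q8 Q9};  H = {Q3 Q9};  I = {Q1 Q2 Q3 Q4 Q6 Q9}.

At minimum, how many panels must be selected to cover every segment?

2

A and B together: A ∪ B = {Q1, Q2, Q3, Q4, Q5, Q6, Q7, Q8, Q9} — every segment is covered.
No single panel has all 9 segments (the largest, A, has 7), so 2 is optimal.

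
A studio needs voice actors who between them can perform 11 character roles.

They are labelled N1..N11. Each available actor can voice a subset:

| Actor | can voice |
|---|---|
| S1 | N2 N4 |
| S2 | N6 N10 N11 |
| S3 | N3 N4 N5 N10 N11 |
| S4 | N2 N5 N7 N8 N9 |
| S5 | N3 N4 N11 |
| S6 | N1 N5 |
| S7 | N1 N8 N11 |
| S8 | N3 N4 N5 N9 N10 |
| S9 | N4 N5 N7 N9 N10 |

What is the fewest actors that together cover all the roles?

4

Take {S2, S3, S4, S6}. Their union is {N1, N2, N3, N4, N5, N6, N7, N8, N9, N10, N11}, which is all 11 roles.
No 3 of the 9 actors cover everything (all 84 combinations miss at least one role), so 4 is optimal.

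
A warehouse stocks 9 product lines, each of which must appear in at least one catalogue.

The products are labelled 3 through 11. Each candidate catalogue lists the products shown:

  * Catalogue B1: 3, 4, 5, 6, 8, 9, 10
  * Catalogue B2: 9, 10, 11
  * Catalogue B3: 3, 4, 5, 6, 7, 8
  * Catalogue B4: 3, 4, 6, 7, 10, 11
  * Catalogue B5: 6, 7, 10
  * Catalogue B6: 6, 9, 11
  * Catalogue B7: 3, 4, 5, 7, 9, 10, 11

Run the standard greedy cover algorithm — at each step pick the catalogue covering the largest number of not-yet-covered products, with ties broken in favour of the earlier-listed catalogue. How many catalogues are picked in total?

Greedy: pick B1 (covers 7 new) → pick B4 (covers 2 new). Total picks: 2.

2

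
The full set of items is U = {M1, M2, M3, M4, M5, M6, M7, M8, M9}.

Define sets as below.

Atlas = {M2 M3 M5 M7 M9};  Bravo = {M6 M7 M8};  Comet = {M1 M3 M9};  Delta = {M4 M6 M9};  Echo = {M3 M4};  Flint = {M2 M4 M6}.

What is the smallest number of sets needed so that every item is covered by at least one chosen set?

4

Take {Atlas, Bravo, Comet, Echo}. Their union is {M1, M2, M3, M4, M5, M6, M7, M8, M9}, which is all 9 items.
No 3 of the 6 sets cover everything (all 20 combinations miss at least one item), so 4 is optimal.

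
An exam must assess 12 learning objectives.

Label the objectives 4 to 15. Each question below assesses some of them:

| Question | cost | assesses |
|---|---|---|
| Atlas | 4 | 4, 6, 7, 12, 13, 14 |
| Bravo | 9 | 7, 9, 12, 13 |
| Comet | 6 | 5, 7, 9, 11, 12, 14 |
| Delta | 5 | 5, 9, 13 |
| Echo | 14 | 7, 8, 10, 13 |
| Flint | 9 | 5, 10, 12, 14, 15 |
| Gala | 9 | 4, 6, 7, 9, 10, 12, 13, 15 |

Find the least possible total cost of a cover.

Comet, Echo, Gala together cover every objective (Comet ∪ Echo ∪ Gala = {4, 5, 6, 7, 8, 9, 10, 11, 12, 13, 14, 15}); total cost 6 + 14 + 9 = 29.
The greedy pick Atlas, Comet, Flint, Echo costs 33; no covering selection beats 29.

29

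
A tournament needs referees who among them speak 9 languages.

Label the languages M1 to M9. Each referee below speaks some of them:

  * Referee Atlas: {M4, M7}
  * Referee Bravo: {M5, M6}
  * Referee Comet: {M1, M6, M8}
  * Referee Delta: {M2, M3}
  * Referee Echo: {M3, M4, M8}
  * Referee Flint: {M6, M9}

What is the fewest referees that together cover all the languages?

Atlas and Bravo and Comet and Delta and Flint together: Atlas ∪ Bravo ∪ Comet ∪ Delta ∪ Flint = {M1, M2, M3, M4, M5, M6, M7, M8, M9} — every language is covered.
No 4 of the 6 referees cover everything (all 15 combinations miss at least one language), so 5 is optimal.

5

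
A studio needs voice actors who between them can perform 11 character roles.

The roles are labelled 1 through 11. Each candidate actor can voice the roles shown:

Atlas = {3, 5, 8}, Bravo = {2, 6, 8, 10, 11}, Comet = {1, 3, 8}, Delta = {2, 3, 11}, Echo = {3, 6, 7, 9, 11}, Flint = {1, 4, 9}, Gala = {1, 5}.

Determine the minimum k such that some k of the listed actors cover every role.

4

Bravo and Echo and Flint and Gala together: Bravo ∪ Echo ∪ Flint ∪ Gala = {1, 2, 3, 4, 5, 6, 7, 8, 9, 10, 11} — every role is covered.
No 3 of the 7 actors cover everything (all 35 combinations miss at least one role), so 4 is optimal.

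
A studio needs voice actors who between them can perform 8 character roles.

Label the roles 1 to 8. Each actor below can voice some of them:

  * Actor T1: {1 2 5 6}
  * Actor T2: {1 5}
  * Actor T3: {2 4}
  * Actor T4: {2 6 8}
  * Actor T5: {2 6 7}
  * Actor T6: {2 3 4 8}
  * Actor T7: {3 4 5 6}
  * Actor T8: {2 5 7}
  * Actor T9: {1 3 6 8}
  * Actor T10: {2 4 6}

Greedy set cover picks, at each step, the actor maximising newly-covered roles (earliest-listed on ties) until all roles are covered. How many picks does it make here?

3

Greedy: pick T1 (covers 4 new) → pick T6 (covers 3 new) → pick T5 (covers 1 new). Total picks: 3.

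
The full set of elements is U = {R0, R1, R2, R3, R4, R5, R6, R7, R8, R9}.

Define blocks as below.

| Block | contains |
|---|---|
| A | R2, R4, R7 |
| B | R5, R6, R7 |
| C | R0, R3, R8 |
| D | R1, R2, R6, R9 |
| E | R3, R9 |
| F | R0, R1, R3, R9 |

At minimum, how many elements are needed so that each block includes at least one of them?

Take H = {R0, R7, R9}. Each listed block contains at least one of these, so H is a hitting set of size 3.
No choice of 2 elements meets every block, so 3 is the minimum.

3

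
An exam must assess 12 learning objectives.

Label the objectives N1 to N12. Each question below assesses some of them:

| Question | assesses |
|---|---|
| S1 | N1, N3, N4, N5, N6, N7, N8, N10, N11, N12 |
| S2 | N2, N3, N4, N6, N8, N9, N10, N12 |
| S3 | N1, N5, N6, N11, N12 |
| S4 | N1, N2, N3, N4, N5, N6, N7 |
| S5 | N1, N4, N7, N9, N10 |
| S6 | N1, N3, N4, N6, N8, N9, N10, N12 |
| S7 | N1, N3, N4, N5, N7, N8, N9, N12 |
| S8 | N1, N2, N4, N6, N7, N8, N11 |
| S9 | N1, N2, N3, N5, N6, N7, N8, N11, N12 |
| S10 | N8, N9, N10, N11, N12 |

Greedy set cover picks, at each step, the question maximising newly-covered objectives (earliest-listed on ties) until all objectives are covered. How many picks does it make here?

Greedy: pick S1 (covers 10 new) → pick S2 (covers 2 new). Total picks: 2.

2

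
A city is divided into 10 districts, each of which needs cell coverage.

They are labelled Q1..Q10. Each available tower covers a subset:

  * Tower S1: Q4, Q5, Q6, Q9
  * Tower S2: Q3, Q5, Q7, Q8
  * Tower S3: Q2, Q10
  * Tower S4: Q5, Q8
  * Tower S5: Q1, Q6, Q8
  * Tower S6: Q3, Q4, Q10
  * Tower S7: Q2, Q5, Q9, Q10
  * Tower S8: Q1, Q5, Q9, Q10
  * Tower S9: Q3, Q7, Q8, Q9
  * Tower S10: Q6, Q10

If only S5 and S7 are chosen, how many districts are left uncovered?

3

Union of S5, S7 = {Q1, Q2, Q5, Q6, Q8, Q9, Q10}.
Not covered: Q3, Q4, Q7 — 3 districts.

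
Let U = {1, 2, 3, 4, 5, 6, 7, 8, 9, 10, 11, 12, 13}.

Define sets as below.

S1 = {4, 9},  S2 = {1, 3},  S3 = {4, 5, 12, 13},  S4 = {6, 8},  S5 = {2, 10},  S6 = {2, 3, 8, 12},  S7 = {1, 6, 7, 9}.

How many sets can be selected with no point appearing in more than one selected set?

S1, S2, S4, S5 are pairwise disjoint (S1={4,9}; S2={1,3}; S4={6,8}; S5={2,10}).
Every remaining set overlaps one of these, and no 5 of the listed sets are pairwise disjoint, so 4 is the maximum.

4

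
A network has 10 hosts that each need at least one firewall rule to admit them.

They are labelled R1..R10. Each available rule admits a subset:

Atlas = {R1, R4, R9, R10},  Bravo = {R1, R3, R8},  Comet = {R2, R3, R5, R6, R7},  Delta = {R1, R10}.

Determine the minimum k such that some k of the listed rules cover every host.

Atlas and Bravo and Comet together: Atlas ∪ Bravo ∪ Comet = {R1, R2, R3, R4, R5, R6, R7, R8, R9, R10} — every host is covered.
Only Comet contains R2, so Comet is forced; the remaining 5 hosts need at least 2 more rules (each remaining rule adds at most 4) — so at least 3 rules are needed, and 3 is optimal.

3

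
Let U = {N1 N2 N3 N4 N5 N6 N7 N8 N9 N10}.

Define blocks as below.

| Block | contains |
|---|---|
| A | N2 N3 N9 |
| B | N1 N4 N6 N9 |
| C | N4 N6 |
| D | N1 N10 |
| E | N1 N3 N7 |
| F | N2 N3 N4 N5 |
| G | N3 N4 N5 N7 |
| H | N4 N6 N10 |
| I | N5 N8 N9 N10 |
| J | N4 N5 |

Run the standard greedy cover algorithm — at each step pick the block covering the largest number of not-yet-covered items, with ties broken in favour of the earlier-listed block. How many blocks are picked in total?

4

Greedy: pick B (covers 4 new) → pick F (covers 3 new) → pick I (covers 2 new) → pick E (covers 1 new). Total picks: 4.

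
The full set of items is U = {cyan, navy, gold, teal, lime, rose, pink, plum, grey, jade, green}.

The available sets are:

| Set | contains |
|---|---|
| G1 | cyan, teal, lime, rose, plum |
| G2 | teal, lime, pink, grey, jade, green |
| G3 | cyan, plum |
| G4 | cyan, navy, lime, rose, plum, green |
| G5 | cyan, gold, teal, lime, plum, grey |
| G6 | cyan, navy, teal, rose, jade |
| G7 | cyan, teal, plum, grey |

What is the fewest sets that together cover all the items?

G2 and G5 and G6 together: G2 ∪ G5 ∪ G6 = {cyan, navy, gold, teal, lime, rose, pink, plum, grey, jade, green} — every item is covered.
Only G5 contains gold, so G5 is forced; the remaining 5 items need at least 2 more sets (each remaining set adds at most 3) — so at least 3 sets are needed, and 3 is optimal.

3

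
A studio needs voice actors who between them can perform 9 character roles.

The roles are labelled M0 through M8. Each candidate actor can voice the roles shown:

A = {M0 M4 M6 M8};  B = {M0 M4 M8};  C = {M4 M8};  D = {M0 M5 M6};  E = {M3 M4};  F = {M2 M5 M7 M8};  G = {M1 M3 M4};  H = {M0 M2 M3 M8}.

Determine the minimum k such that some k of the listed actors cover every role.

3

Take {A, F, G}. Their union is {M0, M1, M2, M3, M4, M5, M6, M7, M8}, which is all 9 roles.
Each actor has at most 4 roles, and 2·4 = 8 < 9 — so at least 3 actors are needed, and 3 is optimal.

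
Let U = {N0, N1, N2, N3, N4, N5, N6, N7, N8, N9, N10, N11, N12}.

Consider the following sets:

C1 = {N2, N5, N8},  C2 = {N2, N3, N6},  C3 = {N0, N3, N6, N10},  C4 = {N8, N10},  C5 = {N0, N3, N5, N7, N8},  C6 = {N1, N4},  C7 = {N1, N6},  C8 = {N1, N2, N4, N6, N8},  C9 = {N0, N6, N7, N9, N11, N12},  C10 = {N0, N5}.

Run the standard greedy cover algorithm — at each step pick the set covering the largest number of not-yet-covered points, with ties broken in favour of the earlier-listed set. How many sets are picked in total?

Greedy: pick C9 (covers 6 new) → pick C8 (covers 4 new) → pick C3 (covers 2 new) → pick C1 (covers 1 new). Total picks: 4.

4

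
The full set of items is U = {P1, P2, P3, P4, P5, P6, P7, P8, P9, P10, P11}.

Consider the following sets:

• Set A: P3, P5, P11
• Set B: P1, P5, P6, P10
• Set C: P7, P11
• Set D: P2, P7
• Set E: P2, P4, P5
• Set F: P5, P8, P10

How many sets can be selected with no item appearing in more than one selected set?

2

B, C are pairwise disjoint (B={P1,P5,P6,P10}; C={P7,P11}).
Every remaining set overlaps one of these, and no 3 of the listed sets are pairwise disjoint, so 2 is the maximum.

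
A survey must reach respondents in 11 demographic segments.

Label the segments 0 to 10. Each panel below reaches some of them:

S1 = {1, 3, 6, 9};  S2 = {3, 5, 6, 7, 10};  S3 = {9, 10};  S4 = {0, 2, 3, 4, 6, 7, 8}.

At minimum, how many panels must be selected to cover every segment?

S1 and S2 and S4 together: S1 ∪ S2 ∪ S4 = {0, 1, 2, 3, 4, 5, 6, 7, 8, 9, 10} — every segment is covered.
Only S4 contains 0, so S4 is forced; the remaining 4 segments need at least 2 more panels (each remaining panel adds at most 2) — so at least 3 panels are needed, and 3 is optimal.

3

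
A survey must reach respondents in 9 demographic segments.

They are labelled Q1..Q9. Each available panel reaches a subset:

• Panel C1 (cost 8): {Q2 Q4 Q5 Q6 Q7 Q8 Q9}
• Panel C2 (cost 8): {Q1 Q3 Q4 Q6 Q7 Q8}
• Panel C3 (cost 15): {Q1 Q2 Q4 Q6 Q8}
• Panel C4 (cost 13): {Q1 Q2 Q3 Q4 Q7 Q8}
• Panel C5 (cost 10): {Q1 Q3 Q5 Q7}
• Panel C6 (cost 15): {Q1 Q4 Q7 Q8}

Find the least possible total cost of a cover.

C1, C2 together cover every segment (C1 ∪ C2 = {Q1, Q2, Q3, Q4, Q5, Q6, Q7, Q8, Q9}); total cost 8 + 8 = 16.
No covering selection has total cost below 16.

16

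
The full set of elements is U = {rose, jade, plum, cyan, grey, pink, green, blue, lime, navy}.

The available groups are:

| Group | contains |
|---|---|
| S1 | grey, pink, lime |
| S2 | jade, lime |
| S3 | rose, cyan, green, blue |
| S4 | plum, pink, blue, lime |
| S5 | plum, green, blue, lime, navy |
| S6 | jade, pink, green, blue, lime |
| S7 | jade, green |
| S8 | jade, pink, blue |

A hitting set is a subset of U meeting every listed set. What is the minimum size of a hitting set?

The 3 elements {green, blue, lime} hit every group.
No choice of 2 elements meets every group, so 3 is the minimum.

3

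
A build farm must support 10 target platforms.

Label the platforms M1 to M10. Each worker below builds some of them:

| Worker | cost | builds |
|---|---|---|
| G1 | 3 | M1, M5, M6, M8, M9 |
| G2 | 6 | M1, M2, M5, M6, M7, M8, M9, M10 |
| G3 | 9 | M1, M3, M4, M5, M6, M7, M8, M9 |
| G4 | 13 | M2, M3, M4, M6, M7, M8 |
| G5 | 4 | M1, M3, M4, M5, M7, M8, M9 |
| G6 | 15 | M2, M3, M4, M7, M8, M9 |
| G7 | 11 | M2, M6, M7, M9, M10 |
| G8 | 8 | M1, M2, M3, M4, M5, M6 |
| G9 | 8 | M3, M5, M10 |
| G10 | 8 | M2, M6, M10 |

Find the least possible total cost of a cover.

G2, G5 together cover every platform (G2 ∪ G5 = {M1, M2, M3, M4, M5, M6, M7, M8, M9, M10}); total cost 6 + 4 = 10.
No covering selection has total cost below 10.

10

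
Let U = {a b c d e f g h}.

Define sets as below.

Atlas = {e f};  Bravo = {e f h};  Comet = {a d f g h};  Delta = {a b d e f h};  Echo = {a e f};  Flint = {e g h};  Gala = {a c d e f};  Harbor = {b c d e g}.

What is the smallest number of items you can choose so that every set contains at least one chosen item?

Take T = {e, h}. Each listed set contains at least one of these, so T is a hitting set of size 2.
No single item lies in every set, so at least 2 are needed and 2 is optimal.

2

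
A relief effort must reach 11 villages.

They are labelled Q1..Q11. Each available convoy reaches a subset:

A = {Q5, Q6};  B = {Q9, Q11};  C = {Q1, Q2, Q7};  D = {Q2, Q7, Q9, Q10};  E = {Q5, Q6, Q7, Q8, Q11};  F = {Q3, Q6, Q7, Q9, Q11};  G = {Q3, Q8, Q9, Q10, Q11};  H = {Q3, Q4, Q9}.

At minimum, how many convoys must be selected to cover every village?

Take {A, C, G, H}. Their union is {Q1, Q2, Q3, Q4, Q5, Q6, Q7, Q8, Q9, Q10, Q11}, which is all 11 villages.
No 3 of the 8 convoys cover everything (all 56 combinations miss at least one village), so 4 is optimal.

4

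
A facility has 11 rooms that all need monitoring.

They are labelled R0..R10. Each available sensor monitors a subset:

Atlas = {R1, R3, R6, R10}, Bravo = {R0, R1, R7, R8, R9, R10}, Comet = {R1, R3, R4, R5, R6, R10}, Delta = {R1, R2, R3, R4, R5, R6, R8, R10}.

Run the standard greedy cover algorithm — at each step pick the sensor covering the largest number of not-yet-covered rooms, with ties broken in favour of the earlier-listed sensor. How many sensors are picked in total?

Greedy: pick Delta (covers 8 new) → pick Bravo (covers 3 new). Total picks: 2.

2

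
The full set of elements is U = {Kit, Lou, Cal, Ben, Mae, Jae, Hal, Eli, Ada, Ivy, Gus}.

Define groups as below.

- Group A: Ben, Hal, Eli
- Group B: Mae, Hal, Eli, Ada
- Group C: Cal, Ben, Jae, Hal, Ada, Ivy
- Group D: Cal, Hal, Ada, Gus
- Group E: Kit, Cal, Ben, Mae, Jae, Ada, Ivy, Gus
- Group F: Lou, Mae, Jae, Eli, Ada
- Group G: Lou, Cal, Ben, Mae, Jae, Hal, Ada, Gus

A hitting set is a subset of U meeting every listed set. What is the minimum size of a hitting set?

2

The 2 elements {Cal, Eli} hit every group.
No single element lies in every group, so at least 2 are needed and 2 is optimal.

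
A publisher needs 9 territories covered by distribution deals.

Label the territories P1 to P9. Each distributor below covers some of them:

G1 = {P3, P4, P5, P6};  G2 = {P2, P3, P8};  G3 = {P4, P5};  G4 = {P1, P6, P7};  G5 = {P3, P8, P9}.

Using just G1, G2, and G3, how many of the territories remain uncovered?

3

Union of G1, G2, G3 = {P2, P3, P4, P5, P6, P8}.
Not covered: P1, P7, P9 — 3 territories.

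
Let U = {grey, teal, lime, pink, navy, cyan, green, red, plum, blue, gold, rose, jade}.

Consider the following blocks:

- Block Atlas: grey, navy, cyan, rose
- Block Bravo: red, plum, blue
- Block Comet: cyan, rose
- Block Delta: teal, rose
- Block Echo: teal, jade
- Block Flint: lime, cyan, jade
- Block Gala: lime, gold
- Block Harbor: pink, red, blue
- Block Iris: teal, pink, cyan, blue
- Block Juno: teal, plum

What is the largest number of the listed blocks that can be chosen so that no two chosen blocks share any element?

Comet, Gala, Harbor, Juno are pairwise disjoint (Comet={cyan,rose}; Gala={lime,gold}; Harbor={pink,red,blue}; Juno={teal,plum}).
Every remaining block overlaps one of these, and no 5 of the listed blocks are pairwise disjoint, so 4 is the maximum.

4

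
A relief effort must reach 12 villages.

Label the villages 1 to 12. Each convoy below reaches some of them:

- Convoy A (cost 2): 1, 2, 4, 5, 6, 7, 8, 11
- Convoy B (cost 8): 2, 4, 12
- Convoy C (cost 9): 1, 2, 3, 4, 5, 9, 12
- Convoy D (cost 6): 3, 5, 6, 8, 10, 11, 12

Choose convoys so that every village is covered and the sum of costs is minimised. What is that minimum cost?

17

A, C, D together cover every village (A ∪ C ∪ D = {1, 2, 3, 4, 5, 6, 7, 8, 9, 10, 11, 12}); total cost 2 + 9 + 6 = 17.
No covering selection has total cost below 17.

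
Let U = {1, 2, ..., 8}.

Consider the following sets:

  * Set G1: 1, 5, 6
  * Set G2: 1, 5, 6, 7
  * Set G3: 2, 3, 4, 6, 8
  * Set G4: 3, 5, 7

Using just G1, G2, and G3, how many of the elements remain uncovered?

Union of G1, G2, G3 = {1, 2, 3, 4, 5, 6, 7, 8} — that's every element, so 0 are uncovered.

0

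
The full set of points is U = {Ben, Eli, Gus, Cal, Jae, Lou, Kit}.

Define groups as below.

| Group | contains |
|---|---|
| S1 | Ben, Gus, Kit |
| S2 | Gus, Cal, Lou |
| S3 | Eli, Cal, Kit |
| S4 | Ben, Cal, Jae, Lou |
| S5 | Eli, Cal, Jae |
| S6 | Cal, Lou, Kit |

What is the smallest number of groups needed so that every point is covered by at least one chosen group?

Take {S1, S4, S5}. Their union is {Ben, Eli, Gus, Cal, Jae, Lou, Kit}, which is all 7 points.
No 2 of the 6 groups cover everything (all 15 combinations miss at least one point), so 3 is optimal.

3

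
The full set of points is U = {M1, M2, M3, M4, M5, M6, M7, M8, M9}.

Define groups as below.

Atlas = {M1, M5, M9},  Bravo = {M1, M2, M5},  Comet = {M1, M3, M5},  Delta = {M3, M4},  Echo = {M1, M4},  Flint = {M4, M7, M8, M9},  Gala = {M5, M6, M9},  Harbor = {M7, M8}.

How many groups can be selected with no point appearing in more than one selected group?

Delta, Gala, Harbor are pairwise disjoint (Delta={M3,M4}; Gala={M5,M6,M9}; Harbor={M7,M8}).
Every remaining group overlaps one of these, and no 4 of the listed groups are pairwise disjoint, so 3 is the maximum.

3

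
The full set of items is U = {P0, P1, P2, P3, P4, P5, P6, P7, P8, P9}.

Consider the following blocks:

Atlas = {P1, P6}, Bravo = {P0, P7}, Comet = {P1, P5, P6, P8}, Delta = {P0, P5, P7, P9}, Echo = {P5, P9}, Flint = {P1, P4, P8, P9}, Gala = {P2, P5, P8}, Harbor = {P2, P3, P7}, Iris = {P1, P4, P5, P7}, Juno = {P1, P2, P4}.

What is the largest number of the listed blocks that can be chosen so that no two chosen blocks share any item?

3

Atlas, Bravo, Echo are pairwise disjoint (Atlas={P1,P6}; Bravo={P0,P7}; Echo={P5,P9}).
Every remaining block overlaps one of these, and no 4 of the listed blocks are pairwise disjoint, so 3 is the maximum.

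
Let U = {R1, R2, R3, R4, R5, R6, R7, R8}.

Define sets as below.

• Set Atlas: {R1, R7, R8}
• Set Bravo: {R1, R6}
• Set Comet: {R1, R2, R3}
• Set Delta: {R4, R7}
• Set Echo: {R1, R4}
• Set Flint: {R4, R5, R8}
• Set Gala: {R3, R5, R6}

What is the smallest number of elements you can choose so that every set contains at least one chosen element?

H = {R1, R4, R6} meets every set (each contains at least one member of H), and |H| = 3.
No choice of 2 elements meets every set, so 3 is the minimum.

3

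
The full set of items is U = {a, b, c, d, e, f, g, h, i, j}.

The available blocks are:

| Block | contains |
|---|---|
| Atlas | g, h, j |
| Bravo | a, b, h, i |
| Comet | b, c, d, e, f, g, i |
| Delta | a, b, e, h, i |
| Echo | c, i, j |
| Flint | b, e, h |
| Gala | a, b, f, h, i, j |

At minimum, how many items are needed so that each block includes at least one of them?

2

Take T = {b, j}. Each listed block contains at least one of these, so T is a hitting set of size 2.
The blocks Echo, Flint are pairwise disjoint, so any hitting set needs a separate item for each — at least 2. Hence 2 is optimal.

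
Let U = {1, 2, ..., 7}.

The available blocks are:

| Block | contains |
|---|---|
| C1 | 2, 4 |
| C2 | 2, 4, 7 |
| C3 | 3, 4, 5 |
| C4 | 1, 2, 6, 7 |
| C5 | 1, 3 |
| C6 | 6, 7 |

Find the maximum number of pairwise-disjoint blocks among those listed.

C1, C5, C6 are pairwise disjoint (C1={2,4}; C5={1,3}; C6={6,7}).
Every remaining block overlaps one of these, and no 4 of the listed blocks are pairwise disjoint, so 3 is the maximum.

3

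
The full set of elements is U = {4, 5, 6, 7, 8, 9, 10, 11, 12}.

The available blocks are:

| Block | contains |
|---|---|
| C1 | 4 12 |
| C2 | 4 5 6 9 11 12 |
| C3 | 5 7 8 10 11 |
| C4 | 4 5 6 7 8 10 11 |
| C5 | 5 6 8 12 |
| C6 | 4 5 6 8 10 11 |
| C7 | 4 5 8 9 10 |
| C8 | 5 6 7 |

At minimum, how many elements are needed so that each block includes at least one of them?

H = {4, 5} meets every block (each contains at least one member of H), and |H| = 2.
The blocks C1, C8 are pairwise disjoint, so any hitting set needs a separate element for each — at least 2. Hence 2 is optimal.

2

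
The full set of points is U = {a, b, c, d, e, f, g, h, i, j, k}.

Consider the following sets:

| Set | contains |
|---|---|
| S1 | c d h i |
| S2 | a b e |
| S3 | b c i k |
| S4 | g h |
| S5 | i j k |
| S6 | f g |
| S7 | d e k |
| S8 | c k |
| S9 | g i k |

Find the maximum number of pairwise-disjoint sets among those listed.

S2, S5, S6 are pairwise disjoint (S2={a,b,e}; S5={i,j,k}; S6={f,g}).
Every remaining set overlaps one of these, and no 4 of the listed sets are pairwise disjoint, so 3 is the maximum.

3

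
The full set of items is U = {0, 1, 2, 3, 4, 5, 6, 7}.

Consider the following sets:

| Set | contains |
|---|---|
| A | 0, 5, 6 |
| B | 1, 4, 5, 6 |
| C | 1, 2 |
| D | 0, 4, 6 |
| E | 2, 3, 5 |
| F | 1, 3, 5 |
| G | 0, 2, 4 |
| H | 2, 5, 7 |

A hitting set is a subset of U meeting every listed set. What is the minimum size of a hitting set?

3

Take T = {2, 5, 6}. Each listed set contains at least one of these, so T is a hitting set of size 3.
No choice of 2 items meets every set, so 3 is the minimum.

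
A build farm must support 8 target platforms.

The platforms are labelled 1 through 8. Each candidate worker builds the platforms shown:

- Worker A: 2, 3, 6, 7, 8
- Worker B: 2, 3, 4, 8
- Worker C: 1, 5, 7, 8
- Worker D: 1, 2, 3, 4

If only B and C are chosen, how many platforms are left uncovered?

Union of B, C = {1, 2, 3, 4, 5, 7, 8}.
Not covered: 6 — 1 platform.

1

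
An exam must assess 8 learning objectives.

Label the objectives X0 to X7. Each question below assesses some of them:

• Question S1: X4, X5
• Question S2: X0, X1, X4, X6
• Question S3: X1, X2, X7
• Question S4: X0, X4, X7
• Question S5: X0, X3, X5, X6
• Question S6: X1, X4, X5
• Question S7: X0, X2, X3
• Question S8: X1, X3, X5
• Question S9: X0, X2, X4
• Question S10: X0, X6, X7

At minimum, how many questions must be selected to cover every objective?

3

S3 and S4 and S5 together: S3 ∪ S4 ∪ S5 = {X0, X1, X2, X3, X4, X5, X6, X7} — every objective is covered.
No 2 of the 10 questions cover everything (all 45 combinations miss at least one objective), so 3 is optimal.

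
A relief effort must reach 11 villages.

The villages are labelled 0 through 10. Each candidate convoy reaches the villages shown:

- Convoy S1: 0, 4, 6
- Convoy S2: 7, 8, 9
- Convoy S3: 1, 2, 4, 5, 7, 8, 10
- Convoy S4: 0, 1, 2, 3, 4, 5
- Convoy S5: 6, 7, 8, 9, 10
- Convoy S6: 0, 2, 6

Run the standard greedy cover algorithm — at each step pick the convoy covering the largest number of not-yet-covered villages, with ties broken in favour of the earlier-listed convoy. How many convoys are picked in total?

Greedy: pick S3 (covers 7 new) → pick S1 (covers 2 new) → pick S2 (covers 1 new) → pick S4 (covers 1 new). Total picks: 4.
(The true minimum cover uses only 2 convoys, so greedy is not optimal here.)

4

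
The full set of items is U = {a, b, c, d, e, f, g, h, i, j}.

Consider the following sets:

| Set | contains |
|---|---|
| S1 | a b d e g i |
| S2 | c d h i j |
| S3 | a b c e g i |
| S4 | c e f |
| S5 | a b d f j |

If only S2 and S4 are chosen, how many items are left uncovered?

3

Union of S2, S4 = {c, d, e, f, h, i, j}.
Not covered: a, b, g — 3 items.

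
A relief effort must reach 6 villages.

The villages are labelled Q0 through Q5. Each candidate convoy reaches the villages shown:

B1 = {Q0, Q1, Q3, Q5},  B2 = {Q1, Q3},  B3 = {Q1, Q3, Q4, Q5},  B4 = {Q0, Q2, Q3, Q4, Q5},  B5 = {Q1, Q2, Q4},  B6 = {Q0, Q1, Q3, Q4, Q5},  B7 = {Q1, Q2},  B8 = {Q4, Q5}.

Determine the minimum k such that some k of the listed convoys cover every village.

B1 and B4 together: B1 ∪ B4 = {Q0, Q1, Q2, Q3, Q4, Q5} — every village is covered.
No single convoy has all 6 villages (the largest, B4, has 5), so 2 is optimal.

2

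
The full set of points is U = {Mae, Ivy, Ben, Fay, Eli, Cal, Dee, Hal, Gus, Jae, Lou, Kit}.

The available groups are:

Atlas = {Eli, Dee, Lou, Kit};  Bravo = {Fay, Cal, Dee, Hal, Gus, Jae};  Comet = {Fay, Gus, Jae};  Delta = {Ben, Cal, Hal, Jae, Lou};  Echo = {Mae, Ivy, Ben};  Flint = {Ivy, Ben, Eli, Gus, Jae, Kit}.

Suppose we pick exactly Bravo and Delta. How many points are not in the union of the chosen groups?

4

Union of Bravo, Delta = {Ben, Fay, Cal, Dee, Hal, Gus, Jae, Lou}.
Not covered: Mae, Ivy, Eli, Kit — 4 points.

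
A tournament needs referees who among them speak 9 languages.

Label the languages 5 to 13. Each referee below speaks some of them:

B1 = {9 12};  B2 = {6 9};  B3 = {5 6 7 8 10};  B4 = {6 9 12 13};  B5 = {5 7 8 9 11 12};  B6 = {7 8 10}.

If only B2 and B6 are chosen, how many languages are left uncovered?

Union of B2, B6 = {6, 7, 8, 9, 10}.
Not covered: 5, 11, 12, 13 — 4 languages.

4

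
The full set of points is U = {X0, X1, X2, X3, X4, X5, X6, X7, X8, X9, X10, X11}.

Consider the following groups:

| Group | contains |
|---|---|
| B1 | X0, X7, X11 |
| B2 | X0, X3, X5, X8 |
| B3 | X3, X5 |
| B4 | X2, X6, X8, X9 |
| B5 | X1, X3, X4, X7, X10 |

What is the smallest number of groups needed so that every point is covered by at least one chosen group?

B1 and B2 and B4 and B5 together: B1 ∪ B2 ∪ B4 ∪ B5 = {X0, X1, X2, X3, X4, X5, X6, X7, X8, X9, X10, X11} — every point is covered.
Only B1 contains X11, so B1 is forced; the remaining 9 points need at least 3 more groups (each remaining group adds at most 4) — so at least 4 groups are needed, and 4 is optimal.

4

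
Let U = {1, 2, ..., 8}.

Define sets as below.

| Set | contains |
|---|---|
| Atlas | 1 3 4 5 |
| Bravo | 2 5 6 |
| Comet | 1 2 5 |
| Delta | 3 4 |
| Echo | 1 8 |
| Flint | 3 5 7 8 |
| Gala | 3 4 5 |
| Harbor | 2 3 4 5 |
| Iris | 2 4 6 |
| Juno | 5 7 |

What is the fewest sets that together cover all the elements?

Take {Atlas, Bravo, Flint}. Their union is {1, 2, 3, 4, 5, 6, 7, 8}, which is all 8 elements.
No 2 of the 10 sets cover everything (all 45 combinations miss at least one element), so 3 is optimal.

3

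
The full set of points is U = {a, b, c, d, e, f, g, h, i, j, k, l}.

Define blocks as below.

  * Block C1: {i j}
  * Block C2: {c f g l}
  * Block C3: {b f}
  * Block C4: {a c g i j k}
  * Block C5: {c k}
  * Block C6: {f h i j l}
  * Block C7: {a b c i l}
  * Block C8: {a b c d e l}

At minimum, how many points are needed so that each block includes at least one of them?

T = {b, c, j} meets every block (each contains at least one member of T), and |T| = 3.
The blocks C1, C3, C5 are pairwise disjoint, so any hitting set needs a separate point for each — at least 3. Hence 3 is optimal.

3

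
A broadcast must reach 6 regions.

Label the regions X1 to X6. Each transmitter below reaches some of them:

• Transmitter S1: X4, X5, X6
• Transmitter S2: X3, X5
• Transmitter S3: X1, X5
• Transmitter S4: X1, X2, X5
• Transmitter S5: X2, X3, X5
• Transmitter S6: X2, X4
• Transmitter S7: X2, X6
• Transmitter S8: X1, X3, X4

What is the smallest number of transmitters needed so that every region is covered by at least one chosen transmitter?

3

Take {S1, S5, S8}. Their union is {X1, X2, X3, X4, X5, X6}, which is all 6 regions.
No 2 of the 8 transmitters cover everything (all 28 combinations miss at least one region), so 3 is optimal.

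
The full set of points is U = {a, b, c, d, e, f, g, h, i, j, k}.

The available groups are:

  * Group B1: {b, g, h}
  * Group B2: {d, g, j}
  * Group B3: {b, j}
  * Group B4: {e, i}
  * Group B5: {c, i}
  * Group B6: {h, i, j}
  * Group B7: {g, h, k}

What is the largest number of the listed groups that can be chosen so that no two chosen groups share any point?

B3, B4, B7 are pairwise disjoint (B3={b,j}; B4={e,i}; B7={g,h,k}).
Every remaining group overlaps one of these, and no 4 of the listed groups are pairwise disjoint, so 3 is the maximum.

3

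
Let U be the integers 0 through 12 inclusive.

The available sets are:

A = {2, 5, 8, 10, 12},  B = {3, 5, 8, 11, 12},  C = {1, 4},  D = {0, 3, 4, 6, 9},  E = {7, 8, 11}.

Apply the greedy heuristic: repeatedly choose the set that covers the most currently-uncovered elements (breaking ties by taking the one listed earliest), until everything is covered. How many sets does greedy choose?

Greedy: pick A (covers 5 new) → pick D (covers 5 new) → pick E (covers 2 new) → pick C (covers 1 new). Total picks: 4.

4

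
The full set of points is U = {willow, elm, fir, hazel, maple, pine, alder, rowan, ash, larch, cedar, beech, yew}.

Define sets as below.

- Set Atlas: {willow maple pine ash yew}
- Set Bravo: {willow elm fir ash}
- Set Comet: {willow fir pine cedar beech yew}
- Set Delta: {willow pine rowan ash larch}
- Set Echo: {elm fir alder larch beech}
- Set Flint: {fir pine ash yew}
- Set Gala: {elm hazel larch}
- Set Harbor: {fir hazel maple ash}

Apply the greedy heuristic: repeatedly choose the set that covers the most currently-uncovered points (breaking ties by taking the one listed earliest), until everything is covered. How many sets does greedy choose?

4

Greedy: pick Comet (covers 6 new) → pick Delta (covers 3 new) → pick Echo (covers 2 new) → pick Harbor (covers 2 new). Total picks: 4.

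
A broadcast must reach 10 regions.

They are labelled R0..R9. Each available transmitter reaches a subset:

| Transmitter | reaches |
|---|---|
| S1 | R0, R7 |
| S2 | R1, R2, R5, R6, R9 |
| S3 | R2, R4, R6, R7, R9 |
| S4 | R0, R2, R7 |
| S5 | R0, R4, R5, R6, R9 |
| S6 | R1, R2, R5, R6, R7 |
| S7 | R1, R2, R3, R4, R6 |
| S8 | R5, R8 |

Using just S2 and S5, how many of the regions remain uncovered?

Union of S2, S5 = {R0, R1, R2, R4, R5, R6, R9}.
Not covered: R3, R7, R8 — 3 regions.

3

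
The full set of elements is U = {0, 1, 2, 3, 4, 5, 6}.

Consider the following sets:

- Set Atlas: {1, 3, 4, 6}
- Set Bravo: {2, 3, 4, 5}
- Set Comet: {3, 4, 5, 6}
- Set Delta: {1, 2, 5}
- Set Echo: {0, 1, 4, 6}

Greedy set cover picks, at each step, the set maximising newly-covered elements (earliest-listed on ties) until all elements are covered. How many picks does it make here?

Greedy: pick Atlas (covers 4 new) → pick Bravo (covers 2 new) → pick Echo (covers 1 new). Total picks: 3.
(The true minimum cover uses only 2 sets, so greedy is not optimal here.)

3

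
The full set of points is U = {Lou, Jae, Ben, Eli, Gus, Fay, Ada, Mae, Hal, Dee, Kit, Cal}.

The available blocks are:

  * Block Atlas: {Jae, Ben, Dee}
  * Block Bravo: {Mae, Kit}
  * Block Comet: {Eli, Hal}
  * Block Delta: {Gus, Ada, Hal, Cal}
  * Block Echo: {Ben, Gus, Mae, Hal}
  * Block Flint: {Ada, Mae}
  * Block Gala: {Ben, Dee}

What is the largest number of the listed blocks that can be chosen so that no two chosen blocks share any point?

3

Bravo, Comet, Gala are pairwise disjoint (Bravo={Mae,Kit}; Comet={Eli,Hal}; Gala={Ben,Dee}).
Every remaining block overlaps one of these, and no 4 of the listed blocks are pairwise disjoint, so 3 is the maximum.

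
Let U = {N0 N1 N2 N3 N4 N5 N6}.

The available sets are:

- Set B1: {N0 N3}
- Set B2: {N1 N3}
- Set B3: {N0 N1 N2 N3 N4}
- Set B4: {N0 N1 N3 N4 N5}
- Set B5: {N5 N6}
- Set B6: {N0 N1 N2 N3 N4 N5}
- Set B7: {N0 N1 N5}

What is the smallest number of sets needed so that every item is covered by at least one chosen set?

B3 and B5 cover everything between them: the union {N0, N1, N2, N3, N4, N5, N6} is all of U.
No single set has all 7 items (the largest, B6, has 6), so 2 is optimal.

2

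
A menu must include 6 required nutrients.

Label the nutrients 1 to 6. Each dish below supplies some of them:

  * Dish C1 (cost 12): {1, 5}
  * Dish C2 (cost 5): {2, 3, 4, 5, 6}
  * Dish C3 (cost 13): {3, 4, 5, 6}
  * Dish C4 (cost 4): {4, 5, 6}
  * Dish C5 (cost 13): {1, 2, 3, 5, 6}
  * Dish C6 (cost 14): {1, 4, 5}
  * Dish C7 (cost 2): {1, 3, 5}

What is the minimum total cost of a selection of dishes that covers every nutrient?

7

C2, C7 together cover every nutrient (C2 ∪ C7 = {1, 2, 3, 4, 5, 6}); total cost 5 + 2 = 7.
No covering selection has total cost below 7.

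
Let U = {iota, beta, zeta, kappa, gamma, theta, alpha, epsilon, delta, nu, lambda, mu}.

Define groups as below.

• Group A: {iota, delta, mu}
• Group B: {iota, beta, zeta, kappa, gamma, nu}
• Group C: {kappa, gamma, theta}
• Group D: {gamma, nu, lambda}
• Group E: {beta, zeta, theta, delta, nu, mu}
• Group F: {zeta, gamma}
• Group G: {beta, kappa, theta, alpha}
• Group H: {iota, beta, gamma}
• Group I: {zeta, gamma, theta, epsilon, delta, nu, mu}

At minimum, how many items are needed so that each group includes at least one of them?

3

Take T = {gamma, alpha, delta}. Each listed group contains at least one of these, so T is a hitting set of size 3.
The groups A, D, G are pairwise disjoint, so any hitting set needs a separate item for each — at least 3. Hence 3 is optimal.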